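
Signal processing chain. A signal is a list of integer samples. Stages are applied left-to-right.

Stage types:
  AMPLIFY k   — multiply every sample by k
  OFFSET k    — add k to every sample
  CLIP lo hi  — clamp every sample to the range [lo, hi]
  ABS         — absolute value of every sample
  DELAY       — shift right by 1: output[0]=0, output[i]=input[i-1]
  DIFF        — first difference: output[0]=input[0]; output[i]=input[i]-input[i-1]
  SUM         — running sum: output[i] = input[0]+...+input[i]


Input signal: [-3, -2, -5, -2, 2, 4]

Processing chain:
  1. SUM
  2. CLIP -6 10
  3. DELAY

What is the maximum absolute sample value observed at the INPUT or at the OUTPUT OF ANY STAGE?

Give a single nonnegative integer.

Answer: 12

Derivation:
Input: [-3, -2, -5, -2, 2, 4] (max |s|=5)
Stage 1 (SUM): sum[0..0]=-3, sum[0..1]=-5, sum[0..2]=-10, sum[0..3]=-12, sum[0..4]=-10, sum[0..5]=-6 -> [-3, -5, -10, -12, -10, -6] (max |s|=12)
Stage 2 (CLIP -6 10): clip(-3,-6,10)=-3, clip(-5,-6,10)=-5, clip(-10,-6,10)=-6, clip(-12,-6,10)=-6, clip(-10,-6,10)=-6, clip(-6,-6,10)=-6 -> [-3, -5, -6, -6, -6, -6] (max |s|=6)
Stage 3 (DELAY): [0, -3, -5, -6, -6, -6] = [0, -3, -5, -6, -6, -6] -> [0, -3, -5, -6, -6, -6] (max |s|=6)
Overall max amplitude: 12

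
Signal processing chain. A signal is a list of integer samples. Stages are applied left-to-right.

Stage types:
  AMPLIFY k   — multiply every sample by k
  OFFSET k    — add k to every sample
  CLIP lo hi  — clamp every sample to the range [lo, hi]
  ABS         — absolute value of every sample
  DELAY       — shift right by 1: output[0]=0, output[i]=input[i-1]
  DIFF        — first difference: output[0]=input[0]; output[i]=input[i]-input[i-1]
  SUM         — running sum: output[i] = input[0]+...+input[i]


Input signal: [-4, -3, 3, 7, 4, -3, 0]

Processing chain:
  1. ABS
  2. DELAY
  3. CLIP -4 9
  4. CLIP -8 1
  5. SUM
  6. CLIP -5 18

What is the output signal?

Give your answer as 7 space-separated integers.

Input: [-4, -3, 3, 7, 4, -3, 0]
Stage 1 (ABS): |-4|=4, |-3|=3, |3|=3, |7|=7, |4|=4, |-3|=3, |0|=0 -> [4, 3, 3, 7, 4, 3, 0]
Stage 2 (DELAY): [0, 4, 3, 3, 7, 4, 3] = [0, 4, 3, 3, 7, 4, 3] -> [0, 4, 3, 3, 7, 4, 3]
Stage 3 (CLIP -4 9): clip(0,-4,9)=0, clip(4,-4,9)=4, clip(3,-4,9)=3, clip(3,-4,9)=3, clip(7,-4,9)=7, clip(4,-4,9)=4, clip(3,-4,9)=3 -> [0, 4, 3, 3, 7, 4, 3]
Stage 4 (CLIP -8 1): clip(0,-8,1)=0, clip(4,-8,1)=1, clip(3,-8,1)=1, clip(3,-8,1)=1, clip(7,-8,1)=1, clip(4,-8,1)=1, clip(3,-8,1)=1 -> [0, 1, 1, 1, 1, 1, 1]
Stage 5 (SUM): sum[0..0]=0, sum[0..1]=1, sum[0..2]=2, sum[0..3]=3, sum[0..4]=4, sum[0..5]=5, sum[0..6]=6 -> [0, 1, 2, 3, 4, 5, 6]
Stage 6 (CLIP -5 18): clip(0,-5,18)=0, clip(1,-5,18)=1, clip(2,-5,18)=2, clip(3,-5,18)=3, clip(4,-5,18)=4, clip(5,-5,18)=5, clip(6,-5,18)=6 -> [0, 1, 2, 3, 4, 5, 6]

Answer: 0 1 2 3 4 5 6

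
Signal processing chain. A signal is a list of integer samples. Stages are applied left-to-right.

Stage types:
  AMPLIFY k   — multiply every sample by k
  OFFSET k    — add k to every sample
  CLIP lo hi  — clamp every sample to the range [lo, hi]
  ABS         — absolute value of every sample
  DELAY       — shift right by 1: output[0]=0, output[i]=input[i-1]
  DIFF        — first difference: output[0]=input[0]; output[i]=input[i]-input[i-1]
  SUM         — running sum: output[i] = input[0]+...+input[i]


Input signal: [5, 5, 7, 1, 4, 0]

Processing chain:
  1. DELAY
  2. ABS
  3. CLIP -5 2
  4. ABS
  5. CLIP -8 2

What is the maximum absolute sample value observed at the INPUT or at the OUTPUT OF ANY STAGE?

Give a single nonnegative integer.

Input: [5, 5, 7, 1, 4, 0] (max |s|=7)
Stage 1 (DELAY): [0, 5, 5, 7, 1, 4] = [0, 5, 5, 7, 1, 4] -> [0, 5, 5, 7, 1, 4] (max |s|=7)
Stage 2 (ABS): |0|=0, |5|=5, |5|=5, |7|=7, |1|=1, |4|=4 -> [0, 5, 5, 7, 1, 4] (max |s|=7)
Stage 3 (CLIP -5 2): clip(0,-5,2)=0, clip(5,-5,2)=2, clip(5,-5,2)=2, clip(7,-5,2)=2, clip(1,-5,2)=1, clip(4,-5,2)=2 -> [0, 2, 2, 2, 1, 2] (max |s|=2)
Stage 4 (ABS): |0|=0, |2|=2, |2|=2, |2|=2, |1|=1, |2|=2 -> [0, 2, 2, 2, 1, 2] (max |s|=2)
Stage 5 (CLIP -8 2): clip(0,-8,2)=0, clip(2,-8,2)=2, clip(2,-8,2)=2, clip(2,-8,2)=2, clip(1,-8,2)=1, clip(2,-8,2)=2 -> [0, 2, 2, 2, 1, 2] (max |s|=2)
Overall max amplitude: 7

Answer: 7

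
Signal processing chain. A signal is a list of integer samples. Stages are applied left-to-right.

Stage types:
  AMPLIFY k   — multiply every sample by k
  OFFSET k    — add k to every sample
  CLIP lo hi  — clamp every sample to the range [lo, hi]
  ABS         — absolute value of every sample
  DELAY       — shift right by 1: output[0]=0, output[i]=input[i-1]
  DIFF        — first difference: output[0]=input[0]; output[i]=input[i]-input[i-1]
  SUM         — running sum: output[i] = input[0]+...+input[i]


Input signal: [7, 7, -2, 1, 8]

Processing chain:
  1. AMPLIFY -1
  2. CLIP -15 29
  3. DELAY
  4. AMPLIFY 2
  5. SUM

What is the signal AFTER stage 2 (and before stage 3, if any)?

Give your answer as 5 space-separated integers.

Input: [7, 7, -2, 1, 8]
Stage 1 (AMPLIFY -1): 7*-1=-7, 7*-1=-7, -2*-1=2, 1*-1=-1, 8*-1=-8 -> [-7, -7, 2, -1, -8]
Stage 2 (CLIP -15 29): clip(-7,-15,29)=-7, clip(-7,-15,29)=-7, clip(2,-15,29)=2, clip(-1,-15,29)=-1, clip(-8,-15,29)=-8 -> [-7, -7, 2, -1, -8]

Answer: -7 -7 2 -1 -8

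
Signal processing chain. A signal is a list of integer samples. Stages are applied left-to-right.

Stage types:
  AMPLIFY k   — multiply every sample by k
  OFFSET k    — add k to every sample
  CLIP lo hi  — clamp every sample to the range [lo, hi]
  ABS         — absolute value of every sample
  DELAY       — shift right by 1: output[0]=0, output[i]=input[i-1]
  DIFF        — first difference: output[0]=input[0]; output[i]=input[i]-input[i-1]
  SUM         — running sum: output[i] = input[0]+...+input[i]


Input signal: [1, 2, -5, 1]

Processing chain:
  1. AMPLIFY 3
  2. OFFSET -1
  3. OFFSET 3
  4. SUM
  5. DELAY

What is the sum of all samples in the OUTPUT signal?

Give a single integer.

Input: [1, 2, -5, 1]
Stage 1 (AMPLIFY 3): 1*3=3, 2*3=6, -5*3=-15, 1*3=3 -> [3, 6, -15, 3]
Stage 2 (OFFSET -1): 3+-1=2, 6+-1=5, -15+-1=-16, 3+-1=2 -> [2, 5, -16, 2]
Stage 3 (OFFSET 3): 2+3=5, 5+3=8, -16+3=-13, 2+3=5 -> [5, 8, -13, 5]
Stage 4 (SUM): sum[0..0]=5, sum[0..1]=13, sum[0..2]=0, sum[0..3]=5 -> [5, 13, 0, 5]
Stage 5 (DELAY): [0, 5, 13, 0] = [0, 5, 13, 0] -> [0, 5, 13, 0]
Output sum: 18

Answer: 18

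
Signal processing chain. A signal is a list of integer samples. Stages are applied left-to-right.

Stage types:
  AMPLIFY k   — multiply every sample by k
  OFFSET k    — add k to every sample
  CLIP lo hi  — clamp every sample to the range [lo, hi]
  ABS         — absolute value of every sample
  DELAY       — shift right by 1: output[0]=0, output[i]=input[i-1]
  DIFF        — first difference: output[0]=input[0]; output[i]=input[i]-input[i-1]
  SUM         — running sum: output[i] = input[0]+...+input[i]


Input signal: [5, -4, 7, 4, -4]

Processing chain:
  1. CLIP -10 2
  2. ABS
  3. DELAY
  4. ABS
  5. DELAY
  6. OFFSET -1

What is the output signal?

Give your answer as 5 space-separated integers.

Input: [5, -4, 7, 4, -4]
Stage 1 (CLIP -10 2): clip(5,-10,2)=2, clip(-4,-10,2)=-4, clip(7,-10,2)=2, clip(4,-10,2)=2, clip(-4,-10,2)=-4 -> [2, -4, 2, 2, -4]
Stage 2 (ABS): |2|=2, |-4|=4, |2|=2, |2|=2, |-4|=4 -> [2, 4, 2, 2, 4]
Stage 3 (DELAY): [0, 2, 4, 2, 2] = [0, 2, 4, 2, 2] -> [0, 2, 4, 2, 2]
Stage 4 (ABS): |0|=0, |2|=2, |4|=4, |2|=2, |2|=2 -> [0, 2, 4, 2, 2]
Stage 5 (DELAY): [0, 0, 2, 4, 2] = [0, 0, 2, 4, 2] -> [0, 0, 2, 4, 2]
Stage 6 (OFFSET -1): 0+-1=-1, 0+-1=-1, 2+-1=1, 4+-1=3, 2+-1=1 -> [-1, -1, 1, 3, 1]

Answer: -1 -1 1 3 1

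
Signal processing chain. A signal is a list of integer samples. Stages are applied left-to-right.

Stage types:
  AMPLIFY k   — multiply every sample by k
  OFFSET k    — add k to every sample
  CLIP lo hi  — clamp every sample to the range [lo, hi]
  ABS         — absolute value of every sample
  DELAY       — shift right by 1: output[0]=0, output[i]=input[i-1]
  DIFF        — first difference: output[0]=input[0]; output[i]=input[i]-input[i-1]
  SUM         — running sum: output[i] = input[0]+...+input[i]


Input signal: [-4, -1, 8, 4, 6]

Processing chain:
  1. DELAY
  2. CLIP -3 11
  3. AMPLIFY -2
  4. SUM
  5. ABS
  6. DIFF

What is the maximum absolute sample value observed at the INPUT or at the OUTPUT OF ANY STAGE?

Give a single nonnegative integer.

Answer: 16

Derivation:
Input: [-4, -1, 8, 4, 6] (max |s|=8)
Stage 1 (DELAY): [0, -4, -1, 8, 4] = [0, -4, -1, 8, 4] -> [0, -4, -1, 8, 4] (max |s|=8)
Stage 2 (CLIP -3 11): clip(0,-3,11)=0, clip(-4,-3,11)=-3, clip(-1,-3,11)=-1, clip(8,-3,11)=8, clip(4,-3,11)=4 -> [0, -3, -1, 8, 4] (max |s|=8)
Stage 3 (AMPLIFY -2): 0*-2=0, -3*-2=6, -1*-2=2, 8*-2=-16, 4*-2=-8 -> [0, 6, 2, -16, -8] (max |s|=16)
Stage 4 (SUM): sum[0..0]=0, sum[0..1]=6, sum[0..2]=8, sum[0..3]=-8, sum[0..4]=-16 -> [0, 6, 8, -8, -16] (max |s|=16)
Stage 5 (ABS): |0|=0, |6|=6, |8|=8, |-8|=8, |-16|=16 -> [0, 6, 8, 8, 16] (max |s|=16)
Stage 6 (DIFF): s[0]=0, 6-0=6, 8-6=2, 8-8=0, 16-8=8 -> [0, 6, 2, 0, 8] (max |s|=8)
Overall max amplitude: 16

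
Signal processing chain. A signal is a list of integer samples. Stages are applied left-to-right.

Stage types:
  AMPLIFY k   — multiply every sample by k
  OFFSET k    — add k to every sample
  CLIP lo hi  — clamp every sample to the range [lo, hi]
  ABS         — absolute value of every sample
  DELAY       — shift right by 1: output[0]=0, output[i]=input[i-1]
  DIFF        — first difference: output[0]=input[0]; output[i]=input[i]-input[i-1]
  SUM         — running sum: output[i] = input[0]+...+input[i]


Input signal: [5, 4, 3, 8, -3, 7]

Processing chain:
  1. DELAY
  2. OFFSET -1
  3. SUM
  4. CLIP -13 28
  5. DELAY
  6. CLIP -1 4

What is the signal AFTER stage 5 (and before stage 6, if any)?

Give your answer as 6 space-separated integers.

Answer: 0 -1 3 6 8 15

Derivation:
Input: [5, 4, 3, 8, -3, 7]
Stage 1 (DELAY): [0, 5, 4, 3, 8, -3] = [0, 5, 4, 3, 8, -3] -> [0, 5, 4, 3, 8, -3]
Stage 2 (OFFSET -1): 0+-1=-1, 5+-1=4, 4+-1=3, 3+-1=2, 8+-1=7, -3+-1=-4 -> [-1, 4, 3, 2, 7, -4]
Stage 3 (SUM): sum[0..0]=-1, sum[0..1]=3, sum[0..2]=6, sum[0..3]=8, sum[0..4]=15, sum[0..5]=11 -> [-1, 3, 6, 8, 15, 11]
Stage 4 (CLIP -13 28): clip(-1,-13,28)=-1, clip(3,-13,28)=3, clip(6,-13,28)=6, clip(8,-13,28)=8, clip(15,-13,28)=15, clip(11,-13,28)=11 -> [-1, 3, 6, 8, 15, 11]
Stage 5 (DELAY): [0, -1, 3, 6, 8, 15] = [0, -1, 3, 6, 8, 15] -> [0, -1, 3, 6, 8, 15]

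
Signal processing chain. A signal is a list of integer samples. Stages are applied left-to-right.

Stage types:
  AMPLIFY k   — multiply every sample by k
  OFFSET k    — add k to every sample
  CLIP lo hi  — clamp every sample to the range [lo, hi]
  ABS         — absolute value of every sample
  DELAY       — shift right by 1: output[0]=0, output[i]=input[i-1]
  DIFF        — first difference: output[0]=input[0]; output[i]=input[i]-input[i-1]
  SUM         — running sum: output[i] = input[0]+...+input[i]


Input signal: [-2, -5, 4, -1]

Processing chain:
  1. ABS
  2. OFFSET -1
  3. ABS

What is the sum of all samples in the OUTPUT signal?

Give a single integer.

Input: [-2, -5, 4, -1]
Stage 1 (ABS): |-2|=2, |-5|=5, |4|=4, |-1|=1 -> [2, 5, 4, 1]
Stage 2 (OFFSET -1): 2+-1=1, 5+-1=4, 4+-1=3, 1+-1=0 -> [1, 4, 3, 0]
Stage 3 (ABS): |1|=1, |4|=4, |3|=3, |0|=0 -> [1, 4, 3, 0]
Output sum: 8

Answer: 8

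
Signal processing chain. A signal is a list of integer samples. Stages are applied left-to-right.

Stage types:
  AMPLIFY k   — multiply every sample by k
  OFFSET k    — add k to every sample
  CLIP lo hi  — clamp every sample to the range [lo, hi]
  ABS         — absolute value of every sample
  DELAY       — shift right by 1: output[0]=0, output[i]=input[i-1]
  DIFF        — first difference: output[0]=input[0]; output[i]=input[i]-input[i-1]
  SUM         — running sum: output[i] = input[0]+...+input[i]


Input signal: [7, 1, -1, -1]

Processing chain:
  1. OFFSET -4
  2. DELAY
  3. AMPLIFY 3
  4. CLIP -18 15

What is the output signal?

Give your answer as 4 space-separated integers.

Answer: 0 9 -9 -15

Derivation:
Input: [7, 1, -1, -1]
Stage 1 (OFFSET -4): 7+-4=3, 1+-4=-3, -1+-4=-5, -1+-4=-5 -> [3, -3, -5, -5]
Stage 2 (DELAY): [0, 3, -3, -5] = [0, 3, -3, -5] -> [0, 3, -3, -5]
Stage 3 (AMPLIFY 3): 0*3=0, 3*3=9, -3*3=-9, -5*3=-15 -> [0, 9, -9, -15]
Stage 4 (CLIP -18 15): clip(0,-18,15)=0, clip(9,-18,15)=9, clip(-9,-18,15)=-9, clip(-15,-18,15)=-15 -> [0, 9, -9, -15]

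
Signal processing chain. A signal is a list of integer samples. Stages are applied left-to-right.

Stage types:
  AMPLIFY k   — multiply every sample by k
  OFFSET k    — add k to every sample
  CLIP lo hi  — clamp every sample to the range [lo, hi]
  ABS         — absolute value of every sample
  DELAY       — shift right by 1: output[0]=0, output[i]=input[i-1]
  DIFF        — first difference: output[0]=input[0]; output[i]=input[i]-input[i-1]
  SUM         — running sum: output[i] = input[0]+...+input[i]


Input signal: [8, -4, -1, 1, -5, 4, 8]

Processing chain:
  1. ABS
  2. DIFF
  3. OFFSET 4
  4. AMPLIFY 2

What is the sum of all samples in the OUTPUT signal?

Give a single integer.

Answer: 72

Derivation:
Input: [8, -4, -1, 1, -5, 4, 8]
Stage 1 (ABS): |8|=8, |-4|=4, |-1|=1, |1|=1, |-5|=5, |4|=4, |8|=8 -> [8, 4, 1, 1, 5, 4, 8]
Stage 2 (DIFF): s[0]=8, 4-8=-4, 1-4=-3, 1-1=0, 5-1=4, 4-5=-1, 8-4=4 -> [8, -4, -3, 0, 4, -1, 4]
Stage 3 (OFFSET 4): 8+4=12, -4+4=0, -3+4=1, 0+4=4, 4+4=8, -1+4=3, 4+4=8 -> [12, 0, 1, 4, 8, 3, 8]
Stage 4 (AMPLIFY 2): 12*2=24, 0*2=0, 1*2=2, 4*2=8, 8*2=16, 3*2=6, 8*2=16 -> [24, 0, 2, 8, 16, 6, 16]
Output sum: 72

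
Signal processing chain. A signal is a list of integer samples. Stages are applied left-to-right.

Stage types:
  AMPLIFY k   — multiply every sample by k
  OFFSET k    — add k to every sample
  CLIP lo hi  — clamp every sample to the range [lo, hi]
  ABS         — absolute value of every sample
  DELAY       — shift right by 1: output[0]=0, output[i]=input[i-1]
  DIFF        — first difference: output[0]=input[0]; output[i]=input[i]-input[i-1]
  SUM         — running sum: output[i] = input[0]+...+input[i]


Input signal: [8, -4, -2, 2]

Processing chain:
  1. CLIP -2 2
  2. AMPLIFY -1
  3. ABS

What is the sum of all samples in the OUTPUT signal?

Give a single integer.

Answer: 8

Derivation:
Input: [8, -4, -2, 2]
Stage 1 (CLIP -2 2): clip(8,-2,2)=2, clip(-4,-2,2)=-2, clip(-2,-2,2)=-2, clip(2,-2,2)=2 -> [2, -2, -2, 2]
Stage 2 (AMPLIFY -1): 2*-1=-2, -2*-1=2, -2*-1=2, 2*-1=-2 -> [-2, 2, 2, -2]
Stage 3 (ABS): |-2|=2, |2|=2, |2|=2, |-2|=2 -> [2, 2, 2, 2]
Output sum: 8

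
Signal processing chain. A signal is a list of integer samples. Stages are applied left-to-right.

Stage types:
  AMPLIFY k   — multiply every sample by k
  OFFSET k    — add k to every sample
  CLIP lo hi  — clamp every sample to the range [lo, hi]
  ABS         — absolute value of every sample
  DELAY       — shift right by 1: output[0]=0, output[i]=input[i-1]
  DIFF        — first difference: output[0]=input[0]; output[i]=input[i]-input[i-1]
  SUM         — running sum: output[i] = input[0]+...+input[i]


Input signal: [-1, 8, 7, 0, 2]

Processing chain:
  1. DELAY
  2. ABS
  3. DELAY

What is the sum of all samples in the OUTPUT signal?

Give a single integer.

Answer: 16

Derivation:
Input: [-1, 8, 7, 0, 2]
Stage 1 (DELAY): [0, -1, 8, 7, 0] = [0, -1, 8, 7, 0] -> [0, -1, 8, 7, 0]
Stage 2 (ABS): |0|=0, |-1|=1, |8|=8, |7|=7, |0|=0 -> [0, 1, 8, 7, 0]
Stage 3 (DELAY): [0, 0, 1, 8, 7] = [0, 0, 1, 8, 7] -> [0, 0, 1, 8, 7]
Output sum: 16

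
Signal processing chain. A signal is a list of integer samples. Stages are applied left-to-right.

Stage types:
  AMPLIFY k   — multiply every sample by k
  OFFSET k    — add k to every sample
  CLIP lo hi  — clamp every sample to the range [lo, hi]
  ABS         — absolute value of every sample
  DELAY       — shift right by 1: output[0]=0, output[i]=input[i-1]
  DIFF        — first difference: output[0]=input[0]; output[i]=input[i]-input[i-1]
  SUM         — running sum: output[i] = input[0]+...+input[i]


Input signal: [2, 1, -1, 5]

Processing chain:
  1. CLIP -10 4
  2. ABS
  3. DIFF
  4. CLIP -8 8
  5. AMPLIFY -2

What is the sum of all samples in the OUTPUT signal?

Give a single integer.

Input: [2, 1, -1, 5]
Stage 1 (CLIP -10 4): clip(2,-10,4)=2, clip(1,-10,4)=1, clip(-1,-10,4)=-1, clip(5,-10,4)=4 -> [2, 1, -1, 4]
Stage 2 (ABS): |2|=2, |1|=1, |-1|=1, |4|=4 -> [2, 1, 1, 4]
Stage 3 (DIFF): s[0]=2, 1-2=-1, 1-1=0, 4-1=3 -> [2, -1, 0, 3]
Stage 4 (CLIP -8 8): clip(2,-8,8)=2, clip(-1,-8,8)=-1, clip(0,-8,8)=0, clip(3,-8,8)=3 -> [2, -1, 0, 3]
Stage 5 (AMPLIFY -2): 2*-2=-4, -1*-2=2, 0*-2=0, 3*-2=-6 -> [-4, 2, 0, -6]
Output sum: -8

Answer: -8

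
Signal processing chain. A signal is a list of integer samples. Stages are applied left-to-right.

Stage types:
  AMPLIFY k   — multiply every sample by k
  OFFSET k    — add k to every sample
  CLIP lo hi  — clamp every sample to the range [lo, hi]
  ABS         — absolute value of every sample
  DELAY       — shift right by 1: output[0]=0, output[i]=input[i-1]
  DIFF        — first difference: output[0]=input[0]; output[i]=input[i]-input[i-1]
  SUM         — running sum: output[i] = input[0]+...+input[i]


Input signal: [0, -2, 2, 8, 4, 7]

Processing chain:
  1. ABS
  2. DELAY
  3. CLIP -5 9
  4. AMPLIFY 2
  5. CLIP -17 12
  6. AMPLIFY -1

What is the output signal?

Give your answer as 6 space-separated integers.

Answer: 0 0 -4 -4 -12 -8

Derivation:
Input: [0, -2, 2, 8, 4, 7]
Stage 1 (ABS): |0|=0, |-2|=2, |2|=2, |8|=8, |4|=4, |7|=7 -> [0, 2, 2, 8, 4, 7]
Stage 2 (DELAY): [0, 0, 2, 2, 8, 4] = [0, 0, 2, 2, 8, 4] -> [0, 0, 2, 2, 8, 4]
Stage 3 (CLIP -5 9): clip(0,-5,9)=0, clip(0,-5,9)=0, clip(2,-5,9)=2, clip(2,-5,9)=2, clip(8,-5,9)=8, clip(4,-5,9)=4 -> [0, 0, 2, 2, 8, 4]
Stage 4 (AMPLIFY 2): 0*2=0, 0*2=0, 2*2=4, 2*2=4, 8*2=16, 4*2=8 -> [0, 0, 4, 4, 16, 8]
Stage 5 (CLIP -17 12): clip(0,-17,12)=0, clip(0,-17,12)=0, clip(4,-17,12)=4, clip(4,-17,12)=4, clip(16,-17,12)=12, clip(8,-17,12)=8 -> [0, 0, 4, 4, 12, 8]
Stage 6 (AMPLIFY -1): 0*-1=0, 0*-1=0, 4*-1=-4, 4*-1=-4, 12*-1=-12, 8*-1=-8 -> [0, 0, -4, -4, -12, -8]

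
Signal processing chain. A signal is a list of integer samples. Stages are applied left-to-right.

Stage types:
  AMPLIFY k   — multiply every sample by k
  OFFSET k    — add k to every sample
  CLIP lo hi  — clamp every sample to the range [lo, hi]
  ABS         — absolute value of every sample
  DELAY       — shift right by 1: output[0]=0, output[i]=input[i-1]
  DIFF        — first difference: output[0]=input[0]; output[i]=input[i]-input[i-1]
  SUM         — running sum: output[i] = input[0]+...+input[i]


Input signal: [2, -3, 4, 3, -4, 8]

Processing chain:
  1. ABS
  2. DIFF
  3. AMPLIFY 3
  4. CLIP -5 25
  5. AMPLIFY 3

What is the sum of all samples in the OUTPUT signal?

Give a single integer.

Answer: 72

Derivation:
Input: [2, -3, 4, 3, -4, 8]
Stage 1 (ABS): |2|=2, |-3|=3, |4|=4, |3|=3, |-4|=4, |8|=8 -> [2, 3, 4, 3, 4, 8]
Stage 2 (DIFF): s[0]=2, 3-2=1, 4-3=1, 3-4=-1, 4-3=1, 8-4=4 -> [2, 1, 1, -1, 1, 4]
Stage 3 (AMPLIFY 3): 2*3=6, 1*3=3, 1*3=3, -1*3=-3, 1*3=3, 4*3=12 -> [6, 3, 3, -3, 3, 12]
Stage 4 (CLIP -5 25): clip(6,-5,25)=6, clip(3,-5,25)=3, clip(3,-5,25)=3, clip(-3,-5,25)=-3, clip(3,-5,25)=3, clip(12,-5,25)=12 -> [6, 3, 3, -3, 3, 12]
Stage 5 (AMPLIFY 3): 6*3=18, 3*3=9, 3*3=9, -3*3=-9, 3*3=9, 12*3=36 -> [18, 9, 9, -9, 9, 36]
Output sum: 72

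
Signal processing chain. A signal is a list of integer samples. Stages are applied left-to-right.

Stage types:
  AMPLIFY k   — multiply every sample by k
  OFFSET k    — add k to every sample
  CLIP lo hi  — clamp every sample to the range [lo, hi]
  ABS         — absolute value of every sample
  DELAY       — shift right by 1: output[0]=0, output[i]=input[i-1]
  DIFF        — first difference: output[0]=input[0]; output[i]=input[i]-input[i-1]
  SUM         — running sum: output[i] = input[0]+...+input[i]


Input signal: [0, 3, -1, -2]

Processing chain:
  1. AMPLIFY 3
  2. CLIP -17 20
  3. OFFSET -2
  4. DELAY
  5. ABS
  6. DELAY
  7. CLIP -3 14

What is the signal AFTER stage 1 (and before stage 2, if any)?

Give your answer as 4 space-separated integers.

Answer: 0 9 -3 -6

Derivation:
Input: [0, 3, -1, -2]
Stage 1 (AMPLIFY 3): 0*3=0, 3*3=9, -1*3=-3, -2*3=-6 -> [0, 9, -3, -6]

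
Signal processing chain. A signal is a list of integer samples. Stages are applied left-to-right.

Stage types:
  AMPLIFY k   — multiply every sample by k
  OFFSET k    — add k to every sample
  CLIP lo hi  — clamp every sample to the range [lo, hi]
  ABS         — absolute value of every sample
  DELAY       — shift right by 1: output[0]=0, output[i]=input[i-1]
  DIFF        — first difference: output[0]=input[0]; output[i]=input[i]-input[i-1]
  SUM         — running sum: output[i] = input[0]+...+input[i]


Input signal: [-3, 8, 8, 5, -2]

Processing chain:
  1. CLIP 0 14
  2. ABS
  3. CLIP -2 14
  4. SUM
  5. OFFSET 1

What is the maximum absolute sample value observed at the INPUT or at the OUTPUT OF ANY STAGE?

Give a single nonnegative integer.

Input: [-3, 8, 8, 5, -2] (max |s|=8)
Stage 1 (CLIP 0 14): clip(-3,0,14)=0, clip(8,0,14)=8, clip(8,0,14)=8, clip(5,0,14)=5, clip(-2,0,14)=0 -> [0, 8, 8, 5, 0] (max |s|=8)
Stage 2 (ABS): |0|=0, |8|=8, |8|=8, |5|=5, |0|=0 -> [0, 8, 8, 5, 0] (max |s|=8)
Stage 3 (CLIP -2 14): clip(0,-2,14)=0, clip(8,-2,14)=8, clip(8,-2,14)=8, clip(5,-2,14)=5, clip(0,-2,14)=0 -> [0, 8, 8, 5, 0] (max |s|=8)
Stage 4 (SUM): sum[0..0]=0, sum[0..1]=8, sum[0..2]=16, sum[0..3]=21, sum[0..4]=21 -> [0, 8, 16, 21, 21] (max |s|=21)
Stage 5 (OFFSET 1): 0+1=1, 8+1=9, 16+1=17, 21+1=22, 21+1=22 -> [1, 9, 17, 22, 22] (max |s|=22)
Overall max amplitude: 22

Answer: 22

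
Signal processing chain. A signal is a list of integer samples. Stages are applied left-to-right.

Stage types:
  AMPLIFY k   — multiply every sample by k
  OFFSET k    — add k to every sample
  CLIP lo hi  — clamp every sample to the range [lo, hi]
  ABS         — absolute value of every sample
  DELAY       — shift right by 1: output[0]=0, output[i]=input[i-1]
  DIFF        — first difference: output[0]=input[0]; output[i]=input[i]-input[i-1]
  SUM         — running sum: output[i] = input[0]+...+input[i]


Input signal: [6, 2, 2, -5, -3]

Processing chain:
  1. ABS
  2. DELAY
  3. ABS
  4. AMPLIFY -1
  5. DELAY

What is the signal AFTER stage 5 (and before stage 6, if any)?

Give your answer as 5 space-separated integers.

Input: [6, 2, 2, -5, -3]
Stage 1 (ABS): |6|=6, |2|=2, |2|=2, |-5|=5, |-3|=3 -> [6, 2, 2, 5, 3]
Stage 2 (DELAY): [0, 6, 2, 2, 5] = [0, 6, 2, 2, 5] -> [0, 6, 2, 2, 5]
Stage 3 (ABS): |0|=0, |6|=6, |2|=2, |2|=2, |5|=5 -> [0, 6, 2, 2, 5]
Stage 4 (AMPLIFY -1): 0*-1=0, 6*-1=-6, 2*-1=-2, 2*-1=-2, 5*-1=-5 -> [0, -6, -2, -2, -5]
Stage 5 (DELAY): [0, 0, -6, -2, -2] = [0, 0, -6, -2, -2] -> [0, 0, -6, -2, -2]

Answer: 0 0 -6 -2 -2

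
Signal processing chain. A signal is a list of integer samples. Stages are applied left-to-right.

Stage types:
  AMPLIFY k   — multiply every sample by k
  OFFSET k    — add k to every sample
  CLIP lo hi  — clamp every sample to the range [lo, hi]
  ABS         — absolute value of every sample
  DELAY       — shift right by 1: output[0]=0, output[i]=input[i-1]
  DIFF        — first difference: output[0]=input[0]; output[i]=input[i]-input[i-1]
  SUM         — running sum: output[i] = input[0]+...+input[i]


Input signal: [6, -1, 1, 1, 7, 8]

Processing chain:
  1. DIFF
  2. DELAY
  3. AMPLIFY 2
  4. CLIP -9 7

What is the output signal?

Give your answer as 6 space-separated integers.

Answer: 0 7 -9 4 0 7

Derivation:
Input: [6, -1, 1, 1, 7, 8]
Stage 1 (DIFF): s[0]=6, -1-6=-7, 1--1=2, 1-1=0, 7-1=6, 8-7=1 -> [6, -7, 2, 0, 6, 1]
Stage 2 (DELAY): [0, 6, -7, 2, 0, 6] = [0, 6, -7, 2, 0, 6] -> [0, 6, -7, 2, 0, 6]
Stage 3 (AMPLIFY 2): 0*2=0, 6*2=12, -7*2=-14, 2*2=4, 0*2=0, 6*2=12 -> [0, 12, -14, 4, 0, 12]
Stage 4 (CLIP -9 7): clip(0,-9,7)=0, clip(12,-9,7)=7, clip(-14,-9,7)=-9, clip(4,-9,7)=4, clip(0,-9,7)=0, clip(12,-9,7)=7 -> [0, 7, -9, 4, 0, 7]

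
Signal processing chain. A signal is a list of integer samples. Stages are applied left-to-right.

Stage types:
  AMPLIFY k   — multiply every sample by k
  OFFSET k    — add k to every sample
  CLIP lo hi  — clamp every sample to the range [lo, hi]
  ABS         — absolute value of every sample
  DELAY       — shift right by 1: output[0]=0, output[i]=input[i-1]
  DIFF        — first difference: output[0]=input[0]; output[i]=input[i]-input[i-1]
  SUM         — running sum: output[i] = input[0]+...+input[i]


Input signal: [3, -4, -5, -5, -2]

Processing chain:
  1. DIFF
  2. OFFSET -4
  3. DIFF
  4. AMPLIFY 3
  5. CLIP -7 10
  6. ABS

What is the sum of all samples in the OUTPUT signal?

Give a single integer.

Answer: 32

Derivation:
Input: [3, -4, -5, -5, -2]
Stage 1 (DIFF): s[0]=3, -4-3=-7, -5--4=-1, -5--5=0, -2--5=3 -> [3, -7, -1, 0, 3]
Stage 2 (OFFSET -4): 3+-4=-1, -7+-4=-11, -1+-4=-5, 0+-4=-4, 3+-4=-1 -> [-1, -11, -5, -4, -1]
Stage 3 (DIFF): s[0]=-1, -11--1=-10, -5--11=6, -4--5=1, -1--4=3 -> [-1, -10, 6, 1, 3]
Stage 4 (AMPLIFY 3): -1*3=-3, -10*3=-30, 6*3=18, 1*3=3, 3*3=9 -> [-3, -30, 18, 3, 9]
Stage 5 (CLIP -7 10): clip(-3,-7,10)=-3, clip(-30,-7,10)=-7, clip(18,-7,10)=10, clip(3,-7,10)=3, clip(9,-7,10)=9 -> [-3, -7, 10, 3, 9]
Stage 6 (ABS): |-3|=3, |-7|=7, |10|=10, |3|=3, |9|=9 -> [3, 7, 10, 3, 9]
Output sum: 32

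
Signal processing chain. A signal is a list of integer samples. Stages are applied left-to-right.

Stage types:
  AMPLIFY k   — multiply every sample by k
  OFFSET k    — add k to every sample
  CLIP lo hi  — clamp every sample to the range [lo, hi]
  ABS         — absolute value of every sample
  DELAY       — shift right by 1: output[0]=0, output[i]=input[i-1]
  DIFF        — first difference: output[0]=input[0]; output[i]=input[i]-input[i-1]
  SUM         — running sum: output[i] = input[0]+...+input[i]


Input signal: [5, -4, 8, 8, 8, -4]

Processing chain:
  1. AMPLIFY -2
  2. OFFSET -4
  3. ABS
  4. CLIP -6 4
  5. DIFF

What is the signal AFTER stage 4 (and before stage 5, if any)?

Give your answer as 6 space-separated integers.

Input: [5, -4, 8, 8, 8, -4]
Stage 1 (AMPLIFY -2): 5*-2=-10, -4*-2=8, 8*-2=-16, 8*-2=-16, 8*-2=-16, -4*-2=8 -> [-10, 8, -16, -16, -16, 8]
Stage 2 (OFFSET -4): -10+-4=-14, 8+-4=4, -16+-4=-20, -16+-4=-20, -16+-4=-20, 8+-4=4 -> [-14, 4, -20, -20, -20, 4]
Stage 3 (ABS): |-14|=14, |4|=4, |-20|=20, |-20|=20, |-20|=20, |4|=4 -> [14, 4, 20, 20, 20, 4]
Stage 4 (CLIP -6 4): clip(14,-6,4)=4, clip(4,-6,4)=4, clip(20,-6,4)=4, clip(20,-6,4)=4, clip(20,-6,4)=4, clip(4,-6,4)=4 -> [4, 4, 4, 4, 4, 4]

Answer: 4 4 4 4 4 4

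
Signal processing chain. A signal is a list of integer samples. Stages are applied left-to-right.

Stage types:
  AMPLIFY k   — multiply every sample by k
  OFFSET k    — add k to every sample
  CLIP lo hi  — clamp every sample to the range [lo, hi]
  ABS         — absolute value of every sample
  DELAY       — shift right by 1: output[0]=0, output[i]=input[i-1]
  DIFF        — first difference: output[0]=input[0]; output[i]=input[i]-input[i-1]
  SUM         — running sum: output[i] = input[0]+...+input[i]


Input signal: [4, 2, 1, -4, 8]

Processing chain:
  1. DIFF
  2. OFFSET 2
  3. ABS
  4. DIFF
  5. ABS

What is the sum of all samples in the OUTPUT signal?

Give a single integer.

Input: [4, 2, 1, -4, 8]
Stage 1 (DIFF): s[0]=4, 2-4=-2, 1-2=-1, -4-1=-5, 8--4=12 -> [4, -2, -1, -5, 12]
Stage 2 (OFFSET 2): 4+2=6, -2+2=0, -1+2=1, -5+2=-3, 12+2=14 -> [6, 0, 1, -3, 14]
Stage 3 (ABS): |6|=6, |0|=0, |1|=1, |-3|=3, |14|=14 -> [6, 0, 1, 3, 14]
Stage 4 (DIFF): s[0]=6, 0-6=-6, 1-0=1, 3-1=2, 14-3=11 -> [6, -6, 1, 2, 11]
Stage 5 (ABS): |6|=6, |-6|=6, |1|=1, |2|=2, |11|=11 -> [6, 6, 1, 2, 11]
Output sum: 26

Answer: 26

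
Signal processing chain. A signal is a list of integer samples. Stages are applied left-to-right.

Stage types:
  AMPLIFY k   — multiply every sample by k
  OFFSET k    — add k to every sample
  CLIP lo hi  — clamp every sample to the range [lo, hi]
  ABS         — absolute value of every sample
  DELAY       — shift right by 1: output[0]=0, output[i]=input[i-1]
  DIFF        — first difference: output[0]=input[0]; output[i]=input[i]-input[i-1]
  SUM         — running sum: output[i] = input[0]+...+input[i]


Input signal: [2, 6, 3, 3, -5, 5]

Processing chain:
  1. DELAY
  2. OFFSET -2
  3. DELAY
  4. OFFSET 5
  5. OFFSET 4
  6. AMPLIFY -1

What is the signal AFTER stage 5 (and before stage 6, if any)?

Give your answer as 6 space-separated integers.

Answer: 9 7 9 13 10 10

Derivation:
Input: [2, 6, 3, 3, -5, 5]
Stage 1 (DELAY): [0, 2, 6, 3, 3, -5] = [0, 2, 6, 3, 3, -5] -> [0, 2, 6, 3, 3, -5]
Stage 2 (OFFSET -2): 0+-2=-2, 2+-2=0, 6+-2=4, 3+-2=1, 3+-2=1, -5+-2=-7 -> [-2, 0, 4, 1, 1, -7]
Stage 3 (DELAY): [0, -2, 0, 4, 1, 1] = [0, -2, 0, 4, 1, 1] -> [0, -2, 0, 4, 1, 1]
Stage 4 (OFFSET 5): 0+5=5, -2+5=3, 0+5=5, 4+5=9, 1+5=6, 1+5=6 -> [5, 3, 5, 9, 6, 6]
Stage 5 (OFFSET 4): 5+4=9, 3+4=7, 5+4=9, 9+4=13, 6+4=10, 6+4=10 -> [9, 7, 9, 13, 10, 10]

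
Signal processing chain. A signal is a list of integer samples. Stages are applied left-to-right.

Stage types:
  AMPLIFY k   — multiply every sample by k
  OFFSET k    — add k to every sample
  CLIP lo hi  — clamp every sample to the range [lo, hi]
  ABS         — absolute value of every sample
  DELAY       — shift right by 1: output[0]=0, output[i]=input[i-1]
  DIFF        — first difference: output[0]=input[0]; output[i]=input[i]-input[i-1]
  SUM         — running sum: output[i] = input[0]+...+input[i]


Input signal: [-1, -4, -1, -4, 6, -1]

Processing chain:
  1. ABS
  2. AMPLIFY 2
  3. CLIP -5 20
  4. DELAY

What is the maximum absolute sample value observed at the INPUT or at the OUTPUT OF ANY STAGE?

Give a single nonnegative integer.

Answer: 12

Derivation:
Input: [-1, -4, -1, -4, 6, -1] (max |s|=6)
Stage 1 (ABS): |-1|=1, |-4|=4, |-1|=1, |-4|=4, |6|=6, |-1|=1 -> [1, 4, 1, 4, 6, 1] (max |s|=6)
Stage 2 (AMPLIFY 2): 1*2=2, 4*2=8, 1*2=2, 4*2=8, 6*2=12, 1*2=2 -> [2, 8, 2, 8, 12, 2] (max |s|=12)
Stage 3 (CLIP -5 20): clip(2,-5,20)=2, clip(8,-5,20)=8, clip(2,-5,20)=2, clip(8,-5,20)=8, clip(12,-5,20)=12, clip(2,-5,20)=2 -> [2, 8, 2, 8, 12, 2] (max |s|=12)
Stage 4 (DELAY): [0, 2, 8, 2, 8, 12] = [0, 2, 8, 2, 8, 12] -> [0, 2, 8, 2, 8, 12] (max |s|=12)
Overall max amplitude: 12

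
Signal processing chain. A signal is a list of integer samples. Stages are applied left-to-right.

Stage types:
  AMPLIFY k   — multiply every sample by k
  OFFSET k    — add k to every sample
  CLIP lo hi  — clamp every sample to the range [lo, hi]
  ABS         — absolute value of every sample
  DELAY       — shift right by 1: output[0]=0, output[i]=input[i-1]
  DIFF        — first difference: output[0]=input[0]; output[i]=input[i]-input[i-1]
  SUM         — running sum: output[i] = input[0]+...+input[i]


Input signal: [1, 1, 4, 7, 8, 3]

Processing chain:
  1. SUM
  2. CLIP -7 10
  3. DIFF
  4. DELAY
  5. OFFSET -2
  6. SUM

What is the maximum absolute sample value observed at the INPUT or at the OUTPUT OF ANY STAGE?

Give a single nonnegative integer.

Answer: 24

Derivation:
Input: [1, 1, 4, 7, 8, 3] (max |s|=8)
Stage 1 (SUM): sum[0..0]=1, sum[0..1]=2, sum[0..2]=6, sum[0..3]=13, sum[0..4]=21, sum[0..5]=24 -> [1, 2, 6, 13, 21, 24] (max |s|=24)
Stage 2 (CLIP -7 10): clip(1,-7,10)=1, clip(2,-7,10)=2, clip(6,-7,10)=6, clip(13,-7,10)=10, clip(21,-7,10)=10, clip(24,-7,10)=10 -> [1, 2, 6, 10, 10, 10] (max |s|=10)
Stage 3 (DIFF): s[0]=1, 2-1=1, 6-2=4, 10-6=4, 10-10=0, 10-10=0 -> [1, 1, 4, 4, 0, 0] (max |s|=4)
Stage 4 (DELAY): [0, 1, 1, 4, 4, 0] = [0, 1, 1, 4, 4, 0] -> [0, 1, 1, 4, 4, 0] (max |s|=4)
Stage 5 (OFFSET -2): 0+-2=-2, 1+-2=-1, 1+-2=-1, 4+-2=2, 4+-2=2, 0+-2=-2 -> [-2, -1, -1, 2, 2, -2] (max |s|=2)
Stage 6 (SUM): sum[0..0]=-2, sum[0..1]=-3, sum[0..2]=-4, sum[0..3]=-2, sum[0..4]=0, sum[0..5]=-2 -> [-2, -3, -4, -2, 0, -2] (max |s|=4)
Overall max amplitude: 24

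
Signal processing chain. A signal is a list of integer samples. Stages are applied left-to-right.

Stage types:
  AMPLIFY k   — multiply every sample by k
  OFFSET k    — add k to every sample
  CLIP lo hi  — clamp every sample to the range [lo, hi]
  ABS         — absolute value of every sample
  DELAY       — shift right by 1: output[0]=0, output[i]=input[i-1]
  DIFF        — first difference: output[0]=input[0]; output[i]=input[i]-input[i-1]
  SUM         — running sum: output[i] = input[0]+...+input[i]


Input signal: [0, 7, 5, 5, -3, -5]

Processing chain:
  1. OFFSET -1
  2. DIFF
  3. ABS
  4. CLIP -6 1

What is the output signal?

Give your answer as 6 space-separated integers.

Answer: 1 1 1 0 1 1

Derivation:
Input: [0, 7, 5, 5, -3, -5]
Stage 1 (OFFSET -1): 0+-1=-1, 7+-1=6, 5+-1=4, 5+-1=4, -3+-1=-4, -5+-1=-6 -> [-1, 6, 4, 4, -4, -6]
Stage 2 (DIFF): s[0]=-1, 6--1=7, 4-6=-2, 4-4=0, -4-4=-8, -6--4=-2 -> [-1, 7, -2, 0, -8, -2]
Stage 3 (ABS): |-1|=1, |7|=7, |-2|=2, |0|=0, |-8|=8, |-2|=2 -> [1, 7, 2, 0, 8, 2]
Stage 4 (CLIP -6 1): clip(1,-6,1)=1, clip(7,-6,1)=1, clip(2,-6,1)=1, clip(0,-6,1)=0, clip(8,-6,1)=1, clip(2,-6,1)=1 -> [1, 1, 1, 0, 1, 1]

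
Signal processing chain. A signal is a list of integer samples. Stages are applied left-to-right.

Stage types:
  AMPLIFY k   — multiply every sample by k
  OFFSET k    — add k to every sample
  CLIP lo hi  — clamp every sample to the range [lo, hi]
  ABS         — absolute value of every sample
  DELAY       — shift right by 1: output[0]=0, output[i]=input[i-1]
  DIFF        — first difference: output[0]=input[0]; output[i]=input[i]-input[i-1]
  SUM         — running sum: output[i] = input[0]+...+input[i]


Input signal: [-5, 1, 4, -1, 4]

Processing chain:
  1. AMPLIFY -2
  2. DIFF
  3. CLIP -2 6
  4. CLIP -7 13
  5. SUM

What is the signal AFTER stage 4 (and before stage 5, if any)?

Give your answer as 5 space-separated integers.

Input: [-5, 1, 4, -1, 4]
Stage 1 (AMPLIFY -2): -5*-2=10, 1*-2=-2, 4*-2=-8, -1*-2=2, 4*-2=-8 -> [10, -2, -8, 2, -8]
Stage 2 (DIFF): s[0]=10, -2-10=-12, -8--2=-6, 2--8=10, -8-2=-10 -> [10, -12, -6, 10, -10]
Stage 3 (CLIP -2 6): clip(10,-2,6)=6, clip(-12,-2,6)=-2, clip(-6,-2,6)=-2, clip(10,-2,6)=6, clip(-10,-2,6)=-2 -> [6, -2, -2, 6, -2]
Stage 4 (CLIP -7 13): clip(6,-7,13)=6, clip(-2,-7,13)=-2, clip(-2,-7,13)=-2, clip(6,-7,13)=6, clip(-2,-7,13)=-2 -> [6, -2, -2, 6, -2]

Answer: 6 -2 -2 6 -2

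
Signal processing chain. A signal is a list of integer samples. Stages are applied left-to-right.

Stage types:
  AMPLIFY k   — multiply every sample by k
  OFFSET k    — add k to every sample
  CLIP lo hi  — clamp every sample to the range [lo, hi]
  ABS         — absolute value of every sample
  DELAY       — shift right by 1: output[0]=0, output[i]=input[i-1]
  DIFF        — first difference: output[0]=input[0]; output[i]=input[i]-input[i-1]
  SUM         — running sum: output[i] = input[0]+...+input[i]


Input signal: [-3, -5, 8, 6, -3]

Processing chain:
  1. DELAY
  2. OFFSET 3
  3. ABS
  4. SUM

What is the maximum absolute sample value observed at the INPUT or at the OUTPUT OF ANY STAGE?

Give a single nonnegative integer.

Input: [-3, -5, 8, 6, -3] (max |s|=8)
Stage 1 (DELAY): [0, -3, -5, 8, 6] = [0, -3, -5, 8, 6] -> [0, -3, -5, 8, 6] (max |s|=8)
Stage 2 (OFFSET 3): 0+3=3, -3+3=0, -5+3=-2, 8+3=11, 6+3=9 -> [3, 0, -2, 11, 9] (max |s|=11)
Stage 3 (ABS): |3|=3, |0|=0, |-2|=2, |11|=11, |9|=9 -> [3, 0, 2, 11, 9] (max |s|=11)
Stage 4 (SUM): sum[0..0]=3, sum[0..1]=3, sum[0..2]=5, sum[0..3]=16, sum[0..4]=25 -> [3, 3, 5, 16, 25] (max |s|=25)
Overall max amplitude: 25

Answer: 25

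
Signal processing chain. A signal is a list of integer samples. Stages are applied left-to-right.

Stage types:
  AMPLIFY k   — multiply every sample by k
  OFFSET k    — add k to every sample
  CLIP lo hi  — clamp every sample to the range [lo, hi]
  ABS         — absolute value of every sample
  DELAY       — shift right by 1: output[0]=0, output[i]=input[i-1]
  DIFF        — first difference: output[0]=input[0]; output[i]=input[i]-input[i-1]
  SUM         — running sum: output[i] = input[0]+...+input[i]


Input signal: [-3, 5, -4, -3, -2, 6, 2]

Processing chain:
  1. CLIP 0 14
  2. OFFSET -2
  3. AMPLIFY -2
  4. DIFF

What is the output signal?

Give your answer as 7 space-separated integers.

Input: [-3, 5, -4, -3, -2, 6, 2]
Stage 1 (CLIP 0 14): clip(-3,0,14)=0, clip(5,0,14)=5, clip(-4,0,14)=0, clip(-3,0,14)=0, clip(-2,0,14)=0, clip(6,0,14)=6, clip(2,0,14)=2 -> [0, 5, 0, 0, 0, 6, 2]
Stage 2 (OFFSET -2): 0+-2=-2, 5+-2=3, 0+-2=-2, 0+-2=-2, 0+-2=-2, 6+-2=4, 2+-2=0 -> [-2, 3, -2, -2, -2, 4, 0]
Stage 3 (AMPLIFY -2): -2*-2=4, 3*-2=-6, -2*-2=4, -2*-2=4, -2*-2=4, 4*-2=-8, 0*-2=0 -> [4, -6, 4, 4, 4, -8, 0]
Stage 4 (DIFF): s[0]=4, -6-4=-10, 4--6=10, 4-4=0, 4-4=0, -8-4=-12, 0--8=8 -> [4, -10, 10, 0, 0, -12, 8]

Answer: 4 -10 10 0 0 -12 8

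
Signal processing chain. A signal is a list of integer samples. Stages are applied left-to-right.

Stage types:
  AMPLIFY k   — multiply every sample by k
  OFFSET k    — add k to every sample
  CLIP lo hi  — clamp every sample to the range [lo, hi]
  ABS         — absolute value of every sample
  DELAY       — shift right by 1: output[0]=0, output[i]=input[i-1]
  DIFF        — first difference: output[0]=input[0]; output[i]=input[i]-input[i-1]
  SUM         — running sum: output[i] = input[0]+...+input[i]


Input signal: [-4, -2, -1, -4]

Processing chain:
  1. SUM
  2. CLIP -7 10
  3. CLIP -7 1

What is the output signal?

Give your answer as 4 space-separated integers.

Input: [-4, -2, -1, -4]
Stage 1 (SUM): sum[0..0]=-4, sum[0..1]=-6, sum[0..2]=-7, sum[0..3]=-11 -> [-4, -6, -7, -11]
Stage 2 (CLIP -7 10): clip(-4,-7,10)=-4, clip(-6,-7,10)=-6, clip(-7,-7,10)=-7, clip(-11,-7,10)=-7 -> [-4, -6, -7, -7]
Stage 3 (CLIP -7 1): clip(-4,-7,1)=-4, clip(-6,-7,1)=-6, clip(-7,-7,1)=-7, clip(-7,-7,1)=-7 -> [-4, -6, -7, -7]

Answer: -4 -6 -7 -7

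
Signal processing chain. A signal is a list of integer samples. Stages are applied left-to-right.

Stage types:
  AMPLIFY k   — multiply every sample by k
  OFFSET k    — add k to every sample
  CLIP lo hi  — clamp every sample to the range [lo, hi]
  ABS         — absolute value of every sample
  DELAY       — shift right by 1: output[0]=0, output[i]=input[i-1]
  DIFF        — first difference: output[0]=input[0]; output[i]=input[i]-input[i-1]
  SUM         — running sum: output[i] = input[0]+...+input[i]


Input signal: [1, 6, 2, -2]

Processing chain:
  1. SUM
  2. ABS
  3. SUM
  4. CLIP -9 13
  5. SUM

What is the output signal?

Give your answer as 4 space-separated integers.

Input: [1, 6, 2, -2]
Stage 1 (SUM): sum[0..0]=1, sum[0..1]=7, sum[0..2]=9, sum[0..3]=7 -> [1, 7, 9, 7]
Stage 2 (ABS): |1|=1, |7|=7, |9|=9, |7|=7 -> [1, 7, 9, 7]
Stage 3 (SUM): sum[0..0]=1, sum[0..1]=8, sum[0..2]=17, sum[0..3]=24 -> [1, 8, 17, 24]
Stage 4 (CLIP -9 13): clip(1,-9,13)=1, clip(8,-9,13)=8, clip(17,-9,13)=13, clip(24,-9,13)=13 -> [1, 8, 13, 13]
Stage 5 (SUM): sum[0..0]=1, sum[0..1]=9, sum[0..2]=22, sum[0..3]=35 -> [1, 9, 22, 35]

Answer: 1 9 22 35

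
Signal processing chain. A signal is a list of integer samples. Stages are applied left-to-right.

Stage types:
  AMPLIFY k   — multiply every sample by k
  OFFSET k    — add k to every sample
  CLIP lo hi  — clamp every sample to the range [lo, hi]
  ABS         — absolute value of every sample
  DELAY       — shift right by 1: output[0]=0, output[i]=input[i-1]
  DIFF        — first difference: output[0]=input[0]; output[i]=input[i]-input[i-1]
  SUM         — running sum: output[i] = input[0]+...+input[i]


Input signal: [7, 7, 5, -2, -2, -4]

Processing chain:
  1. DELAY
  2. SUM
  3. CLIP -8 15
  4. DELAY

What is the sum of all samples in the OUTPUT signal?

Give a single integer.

Answer: 51

Derivation:
Input: [7, 7, 5, -2, -2, -4]
Stage 1 (DELAY): [0, 7, 7, 5, -2, -2] = [0, 7, 7, 5, -2, -2] -> [0, 7, 7, 5, -2, -2]
Stage 2 (SUM): sum[0..0]=0, sum[0..1]=7, sum[0..2]=14, sum[0..3]=19, sum[0..4]=17, sum[0..5]=15 -> [0, 7, 14, 19, 17, 15]
Stage 3 (CLIP -8 15): clip(0,-8,15)=0, clip(7,-8,15)=7, clip(14,-8,15)=14, clip(19,-8,15)=15, clip(17,-8,15)=15, clip(15,-8,15)=15 -> [0, 7, 14, 15, 15, 15]
Stage 4 (DELAY): [0, 0, 7, 14, 15, 15] = [0, 0, 7, 14, 15, 15] -> [0, 0, 7, 14, 15, 15]
Output sum: 51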